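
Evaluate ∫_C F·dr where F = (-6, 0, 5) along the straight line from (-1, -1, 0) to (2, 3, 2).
-8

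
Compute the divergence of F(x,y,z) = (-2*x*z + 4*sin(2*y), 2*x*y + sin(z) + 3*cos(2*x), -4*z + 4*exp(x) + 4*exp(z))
2*x - 2*z + 4*exp(z) - 4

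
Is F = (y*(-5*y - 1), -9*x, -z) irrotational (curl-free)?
No, ∇×F = (0, 0, 10*y - 8)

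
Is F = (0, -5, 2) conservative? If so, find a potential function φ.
Yes, F is conservative. φ = -5*y + 2*z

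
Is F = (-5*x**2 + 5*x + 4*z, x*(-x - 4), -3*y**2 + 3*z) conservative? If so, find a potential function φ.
No, ∇×F = (-6*y, 4, -2*x - 4) ≠ 0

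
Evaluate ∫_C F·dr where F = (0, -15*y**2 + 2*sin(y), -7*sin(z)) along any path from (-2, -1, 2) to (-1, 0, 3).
-7 + 7*cos(3) + 2*cos(1) - 7*cos(2)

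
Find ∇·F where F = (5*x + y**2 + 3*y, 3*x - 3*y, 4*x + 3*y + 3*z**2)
6*z + 2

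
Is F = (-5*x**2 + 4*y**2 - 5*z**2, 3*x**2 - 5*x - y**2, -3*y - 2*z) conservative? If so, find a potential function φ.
No, ∇×F = (-3, -10*z, 6*x - 8*y - 5) ≠ 0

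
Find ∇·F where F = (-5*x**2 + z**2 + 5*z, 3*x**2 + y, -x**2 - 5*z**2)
-10*x - 10*z + 1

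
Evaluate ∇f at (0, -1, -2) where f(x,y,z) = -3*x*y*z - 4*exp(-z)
(-6, 0, 4*exp(2))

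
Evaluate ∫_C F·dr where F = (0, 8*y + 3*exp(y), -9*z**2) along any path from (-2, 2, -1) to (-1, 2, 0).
-3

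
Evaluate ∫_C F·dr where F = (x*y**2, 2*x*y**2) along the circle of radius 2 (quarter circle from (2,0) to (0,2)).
-4 + 2*pi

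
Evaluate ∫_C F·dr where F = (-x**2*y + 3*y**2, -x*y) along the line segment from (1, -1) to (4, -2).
209/4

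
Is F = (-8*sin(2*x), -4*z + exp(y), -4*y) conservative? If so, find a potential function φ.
Yes, F is conservative. φ = -4*y*z + exp(y) + 4*cos(2*x)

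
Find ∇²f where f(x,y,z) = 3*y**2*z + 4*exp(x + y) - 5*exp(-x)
6*z + 8*exp(x + y) - 5*exp(-x)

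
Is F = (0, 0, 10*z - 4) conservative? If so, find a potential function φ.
Yes, F is conservative. φ = z*(5*z - 4)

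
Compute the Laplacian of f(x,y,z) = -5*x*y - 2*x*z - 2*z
0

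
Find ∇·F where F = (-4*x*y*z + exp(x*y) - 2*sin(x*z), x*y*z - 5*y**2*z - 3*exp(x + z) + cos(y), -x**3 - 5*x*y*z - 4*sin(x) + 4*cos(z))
-5*x*y + x*z - 14*y*z + y*exp(x*y) - 2*z*cos(x*z) - sin(y) - 4*sin(z)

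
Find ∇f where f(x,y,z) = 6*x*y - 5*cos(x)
(6*y + 5*sin(x), 6*x, 0)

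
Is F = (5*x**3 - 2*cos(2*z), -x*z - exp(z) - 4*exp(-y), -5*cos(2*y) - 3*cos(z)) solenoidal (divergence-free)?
No, ∇·F = 15*x**2 + 3*sin(z) + 4*exp(-y)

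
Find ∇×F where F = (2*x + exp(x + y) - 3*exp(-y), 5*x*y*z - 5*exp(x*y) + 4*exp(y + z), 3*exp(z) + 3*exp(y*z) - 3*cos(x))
(-5*x*y + 3*z*exp(y*z) - 4*exp(y + z), -3*sin(x), 5*y*z - 5*y*exp(x*y) - exp(x + y) - 3*exp(-y))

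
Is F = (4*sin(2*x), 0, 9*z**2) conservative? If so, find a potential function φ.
Yes, F is conservative. φ = 3*z**3 - 2*cos(2*x)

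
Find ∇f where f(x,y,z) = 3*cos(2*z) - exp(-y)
(0, exp(-y), -6*sin(2*z))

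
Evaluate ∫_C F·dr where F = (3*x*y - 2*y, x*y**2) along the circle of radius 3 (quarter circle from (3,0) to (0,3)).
-27 + 153*pi/16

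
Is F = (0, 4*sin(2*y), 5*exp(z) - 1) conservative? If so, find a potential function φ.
Yes, F is conservative. φ = -z + 5*exp(z) - 2*cos(2*y)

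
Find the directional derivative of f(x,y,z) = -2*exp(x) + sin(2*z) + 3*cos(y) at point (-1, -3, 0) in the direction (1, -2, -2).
-4/3 - 2*sin(3) - 2*exp(-1)/3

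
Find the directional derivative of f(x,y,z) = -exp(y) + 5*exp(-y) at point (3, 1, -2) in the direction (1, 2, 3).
sqrt(14)*(-exp(2) - 5)*exp(-1)/7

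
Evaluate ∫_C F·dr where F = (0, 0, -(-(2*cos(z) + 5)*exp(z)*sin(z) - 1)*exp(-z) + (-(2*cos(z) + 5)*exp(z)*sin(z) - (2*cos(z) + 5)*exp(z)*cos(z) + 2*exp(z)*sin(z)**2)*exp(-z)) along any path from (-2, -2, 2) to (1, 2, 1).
-5*sin(1) + sin(4) - exp(-1) + exp(-2) + 4*sin(2)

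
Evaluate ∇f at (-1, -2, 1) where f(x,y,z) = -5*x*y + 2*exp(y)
(10, 2*exp(-2) + 5, 0)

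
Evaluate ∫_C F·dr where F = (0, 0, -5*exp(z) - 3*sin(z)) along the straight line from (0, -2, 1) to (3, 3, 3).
-5*exp(3) + 3*cos(3) - 3*cos(1) + 5*E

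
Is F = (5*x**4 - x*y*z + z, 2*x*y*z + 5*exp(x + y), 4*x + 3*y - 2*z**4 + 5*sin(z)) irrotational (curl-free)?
No, ∇×F = (-2*x*y + 3, -x*y - 3, x*z + 2*y*z + 5*exp(x + y))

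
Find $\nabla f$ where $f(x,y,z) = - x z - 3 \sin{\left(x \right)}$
(-z - 3*cos(x), 0, -x)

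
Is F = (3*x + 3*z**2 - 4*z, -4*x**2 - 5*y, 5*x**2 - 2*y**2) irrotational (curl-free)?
No, ∇×F = (-4*y, -10*x + 6*z - 4, -8*x)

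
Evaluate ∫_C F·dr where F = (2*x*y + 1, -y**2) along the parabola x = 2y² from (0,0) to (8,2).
1616/15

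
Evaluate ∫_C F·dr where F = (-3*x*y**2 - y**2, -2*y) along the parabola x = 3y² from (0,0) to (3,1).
-23/2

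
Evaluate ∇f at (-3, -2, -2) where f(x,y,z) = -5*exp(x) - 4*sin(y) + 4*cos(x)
(-5*exp(-3) + 4*sin(3), -4*cos(2), 0)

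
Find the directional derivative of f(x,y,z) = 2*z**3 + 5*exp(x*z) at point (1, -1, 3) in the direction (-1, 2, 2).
36 - 5*exp(3)/3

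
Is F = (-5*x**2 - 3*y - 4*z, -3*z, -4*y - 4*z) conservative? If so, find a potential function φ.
No, ∇×F = (-1, -4, 3) ≠ 0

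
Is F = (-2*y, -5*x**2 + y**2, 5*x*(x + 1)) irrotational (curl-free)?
No, ∇×F = (0, -10*x - 5, 2 - 10*x)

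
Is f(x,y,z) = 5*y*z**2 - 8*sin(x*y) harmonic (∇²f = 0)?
No, ∇²f = 8*x**2*sin(x*y) + 8*y**2*sin(x*y) + 10*y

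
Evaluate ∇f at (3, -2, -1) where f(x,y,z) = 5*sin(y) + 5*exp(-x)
(-5*exp(-3), 5*cos(2), 0)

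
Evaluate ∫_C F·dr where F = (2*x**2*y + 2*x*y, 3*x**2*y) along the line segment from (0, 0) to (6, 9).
3375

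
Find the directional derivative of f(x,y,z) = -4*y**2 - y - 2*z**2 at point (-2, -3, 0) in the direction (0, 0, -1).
0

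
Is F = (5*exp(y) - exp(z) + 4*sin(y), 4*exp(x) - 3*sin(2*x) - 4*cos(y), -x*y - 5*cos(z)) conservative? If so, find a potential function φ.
No, ∇×F = (-x, y - exp(z), 4*exp(x) - 5*exp(y) - 6*cos(2*x) - 4*cos(y)) ≠ 0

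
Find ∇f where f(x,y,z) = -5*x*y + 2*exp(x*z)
(-5*y + 2*z*exp(x*z), -5*x, 2*x*exp(x*z))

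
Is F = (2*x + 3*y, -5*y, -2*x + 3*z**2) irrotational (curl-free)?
No, ∇×F = (0, 2, -3)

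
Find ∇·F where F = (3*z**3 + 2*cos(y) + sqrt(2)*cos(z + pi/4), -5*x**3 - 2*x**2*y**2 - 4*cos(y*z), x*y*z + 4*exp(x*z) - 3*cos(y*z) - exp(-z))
-4*x**2*y + x*y + 4*x*exp(x*z) + 3*y*sin(y*z) + 4*z*sin(y*z) + exp(-z)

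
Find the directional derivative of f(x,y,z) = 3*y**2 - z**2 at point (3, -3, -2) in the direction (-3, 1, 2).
-5*sqrt(14)/7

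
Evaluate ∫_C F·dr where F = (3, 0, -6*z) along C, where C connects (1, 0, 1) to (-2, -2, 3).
-33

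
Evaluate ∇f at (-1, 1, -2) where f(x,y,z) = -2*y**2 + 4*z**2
(0, -4, -16)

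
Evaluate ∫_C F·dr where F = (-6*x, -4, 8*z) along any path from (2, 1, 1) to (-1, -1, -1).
17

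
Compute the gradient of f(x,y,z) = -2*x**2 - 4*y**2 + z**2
(-4*x, -8*y, 2*z)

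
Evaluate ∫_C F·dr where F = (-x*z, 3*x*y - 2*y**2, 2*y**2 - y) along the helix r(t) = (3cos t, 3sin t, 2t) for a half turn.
42 + 27*pi/2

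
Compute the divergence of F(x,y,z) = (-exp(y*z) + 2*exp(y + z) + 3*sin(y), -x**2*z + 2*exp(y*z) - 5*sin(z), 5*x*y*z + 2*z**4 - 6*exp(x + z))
5*x*y + 8*z**3 + 2*z*exp(y*z) - 6*exp(x + z)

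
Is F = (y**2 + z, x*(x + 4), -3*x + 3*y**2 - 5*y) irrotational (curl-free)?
No, ∇×F = (6*y - 5, 4, 2*x - 2*y + 4)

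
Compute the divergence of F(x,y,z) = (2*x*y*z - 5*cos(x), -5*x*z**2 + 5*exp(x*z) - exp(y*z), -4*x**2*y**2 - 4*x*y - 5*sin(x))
2*y*z - z*exp(y*z) + 5*sin(x)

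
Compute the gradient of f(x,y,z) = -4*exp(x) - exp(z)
(-4*exp(x), 0, -exp(z))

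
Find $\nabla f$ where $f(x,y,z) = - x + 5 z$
(-1, 0, 5)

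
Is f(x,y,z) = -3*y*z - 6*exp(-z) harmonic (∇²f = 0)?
No, ∇²f = -6*exp(-z)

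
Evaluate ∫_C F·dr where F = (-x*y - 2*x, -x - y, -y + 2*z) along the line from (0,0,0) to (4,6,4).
-74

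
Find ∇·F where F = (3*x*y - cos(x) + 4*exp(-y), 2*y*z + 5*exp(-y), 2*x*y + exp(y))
3*y + 2*z + sin(x) - 5*exp(-y)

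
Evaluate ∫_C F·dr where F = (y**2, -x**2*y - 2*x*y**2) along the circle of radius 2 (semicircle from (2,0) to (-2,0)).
-4*pi - 32/3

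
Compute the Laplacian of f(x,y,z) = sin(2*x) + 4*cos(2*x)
-4*sin(2*x) - 16*cos(2*x)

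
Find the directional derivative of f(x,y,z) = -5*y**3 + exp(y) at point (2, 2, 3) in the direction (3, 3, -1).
3*sqrt(19)*(-60 + exp(2))/19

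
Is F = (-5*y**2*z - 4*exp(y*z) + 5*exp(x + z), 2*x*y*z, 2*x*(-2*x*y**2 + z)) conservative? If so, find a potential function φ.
No, ∇×F = (2*x*y*(-4*x - 1), 8*x*y**2 - 5*y**2 - 4*y*exp(y*z) - 2*z + 5*exp(x + z), 4*z*(3*y + exp(y*z))) ≠ 0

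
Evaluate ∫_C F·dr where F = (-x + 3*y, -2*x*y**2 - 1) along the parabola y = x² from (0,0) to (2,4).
-498/7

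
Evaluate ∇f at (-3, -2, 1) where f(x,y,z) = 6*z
(0, 0, 6)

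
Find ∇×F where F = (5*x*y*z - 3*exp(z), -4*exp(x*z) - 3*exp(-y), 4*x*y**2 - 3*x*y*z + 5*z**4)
(x*(8*y - 3*z + 4*exp(x*z)), 5*x*y - 4*y**2 + 3*y*z - 3*exp(z), z*(-5*x - 4*exp(x*z)))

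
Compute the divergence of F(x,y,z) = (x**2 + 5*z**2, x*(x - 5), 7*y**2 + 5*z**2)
2*x + 10*z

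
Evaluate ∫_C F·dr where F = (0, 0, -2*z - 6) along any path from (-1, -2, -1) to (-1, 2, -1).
0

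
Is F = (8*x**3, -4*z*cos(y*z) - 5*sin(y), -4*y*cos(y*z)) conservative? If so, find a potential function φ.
Yes, F is conservative. φ = 2*x**4 - 4*sin(y*z) + 5*cos(y)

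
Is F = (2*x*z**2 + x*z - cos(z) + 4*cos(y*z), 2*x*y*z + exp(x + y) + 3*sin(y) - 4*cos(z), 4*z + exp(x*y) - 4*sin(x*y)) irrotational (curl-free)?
No, ∇×F = (-2*x*y + x*exp(x*y) - 4*x*cos(x*y) - 4*sin(z), 4*x*z + x - y*exp(x*y) - 4*y*sin(y*z) + 4*y*cos(x*y) + sin(z), 2*y*z + 4*z*sin(y*z) + exp(x + y))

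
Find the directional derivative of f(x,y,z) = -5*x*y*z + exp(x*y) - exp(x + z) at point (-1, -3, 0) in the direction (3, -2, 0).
sqrt(13)*(-7*exp(4) - 3)*exp(-1)/13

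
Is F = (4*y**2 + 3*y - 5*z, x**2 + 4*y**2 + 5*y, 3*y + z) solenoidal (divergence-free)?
No, ∇·F = 8*y + 6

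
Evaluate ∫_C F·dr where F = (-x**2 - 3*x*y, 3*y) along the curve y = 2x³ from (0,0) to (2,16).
5144/15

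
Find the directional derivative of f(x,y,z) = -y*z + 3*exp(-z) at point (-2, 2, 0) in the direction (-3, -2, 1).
-5*sqrt(14)/14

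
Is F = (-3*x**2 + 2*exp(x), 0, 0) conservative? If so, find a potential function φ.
Yes, F is conservative. φ = -x**3 + 2*exp(x)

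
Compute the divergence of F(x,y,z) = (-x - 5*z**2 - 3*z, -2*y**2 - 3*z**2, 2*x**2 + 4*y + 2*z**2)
-4*y + 4*z - 1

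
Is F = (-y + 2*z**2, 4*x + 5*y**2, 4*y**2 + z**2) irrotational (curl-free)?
No, ∇×F = (8*y, 4*z, 5)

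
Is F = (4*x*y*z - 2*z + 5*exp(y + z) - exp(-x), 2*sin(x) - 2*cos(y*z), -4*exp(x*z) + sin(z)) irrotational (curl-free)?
No, ∇×F = (-2*y*sin(y*z), 4*x*y + 4*z*exp(x*z) + 5*exp(y + z) - 2, -4*x*z - 5*exp(y + z) + 2*cos(x))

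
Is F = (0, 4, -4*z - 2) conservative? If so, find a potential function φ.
Yes, F is conservative. φ = 4*y - 2*z**2 - 2*z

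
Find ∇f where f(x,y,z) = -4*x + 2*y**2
(-4, 4*y, 0)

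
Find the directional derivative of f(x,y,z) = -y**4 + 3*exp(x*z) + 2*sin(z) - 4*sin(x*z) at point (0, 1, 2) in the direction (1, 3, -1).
-2*sqrt(11)*(cos(2) + 7)/11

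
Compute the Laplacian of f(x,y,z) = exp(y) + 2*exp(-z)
exp(y) + 2*exp(-z)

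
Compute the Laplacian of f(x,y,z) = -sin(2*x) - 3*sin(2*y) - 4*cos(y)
4*sin(2*x) + 12*sin(2*y) + 4*cos(y)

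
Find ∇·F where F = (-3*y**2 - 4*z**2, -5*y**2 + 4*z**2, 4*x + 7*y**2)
-10*y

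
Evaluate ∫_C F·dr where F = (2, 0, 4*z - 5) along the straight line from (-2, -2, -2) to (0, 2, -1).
-7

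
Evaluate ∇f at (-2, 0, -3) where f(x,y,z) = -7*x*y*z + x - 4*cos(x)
(1 - 4*sin(2), -42, 0)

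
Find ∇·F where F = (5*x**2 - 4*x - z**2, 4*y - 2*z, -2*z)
10*x - 2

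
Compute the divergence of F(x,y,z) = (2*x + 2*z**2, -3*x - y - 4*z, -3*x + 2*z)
3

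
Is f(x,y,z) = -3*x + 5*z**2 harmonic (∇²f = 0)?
No, ∇²f = 10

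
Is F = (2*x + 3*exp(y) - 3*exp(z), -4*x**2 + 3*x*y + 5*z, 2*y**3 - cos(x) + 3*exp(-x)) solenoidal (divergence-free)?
No, ∇·F = 3*x + 2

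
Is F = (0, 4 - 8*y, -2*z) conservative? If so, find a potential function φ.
Yes, F is conservative. φ = -4*y**2 + 4*y - z**2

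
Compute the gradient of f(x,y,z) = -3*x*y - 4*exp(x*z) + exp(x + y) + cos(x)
(-3*y - 4*z*exp(x*z) + exp(x + y) - sin(x), -3*x + exp(x + y), -4*x*exp(x*z))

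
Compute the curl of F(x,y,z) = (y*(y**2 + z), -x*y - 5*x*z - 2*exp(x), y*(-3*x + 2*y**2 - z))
(2*x + 6*y**2 - z, 4*y, -3*y**2 - y - 6*z - 2*exp(x))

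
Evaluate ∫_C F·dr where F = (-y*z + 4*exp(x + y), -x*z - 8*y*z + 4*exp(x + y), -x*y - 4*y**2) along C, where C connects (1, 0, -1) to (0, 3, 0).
-4*E*(1 - exp(2))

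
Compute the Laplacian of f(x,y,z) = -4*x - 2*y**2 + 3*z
-4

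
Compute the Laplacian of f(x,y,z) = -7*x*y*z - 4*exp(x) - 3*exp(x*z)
-3*x**2*exp(x*z) - 3*z**2*exp(x*z) - 4*exp(x)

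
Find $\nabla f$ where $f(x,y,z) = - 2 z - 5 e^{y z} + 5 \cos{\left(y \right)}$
(0, -5*z*exp(y*z) - 5*sin(y), -5*y*exp(y*z) - 2)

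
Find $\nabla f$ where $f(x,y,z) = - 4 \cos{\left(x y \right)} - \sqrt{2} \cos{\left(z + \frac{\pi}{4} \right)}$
(4*y*sin(x*y), 4*x*sin(x*y), sqrt(2)*sin(z + pi/4))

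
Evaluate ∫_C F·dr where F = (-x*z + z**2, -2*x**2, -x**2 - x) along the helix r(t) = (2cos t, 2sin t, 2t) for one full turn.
4*pi*(-3 + 8*pi)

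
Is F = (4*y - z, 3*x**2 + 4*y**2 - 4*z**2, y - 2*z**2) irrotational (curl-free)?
No, ∇×F = (8*z + 1, -1, 6*x - 4)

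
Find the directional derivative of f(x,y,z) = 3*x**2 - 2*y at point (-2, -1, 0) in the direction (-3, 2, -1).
16*sqrt(14)/7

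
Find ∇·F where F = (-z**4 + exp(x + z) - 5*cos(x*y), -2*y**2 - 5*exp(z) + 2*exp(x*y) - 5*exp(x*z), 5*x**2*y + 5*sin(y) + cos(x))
2*x*exp(x*y) + 5*y*sin(x*y) - 4*y + exp(x + z)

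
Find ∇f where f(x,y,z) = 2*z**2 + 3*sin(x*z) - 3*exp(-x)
(3*z*cos(x*z) + 3*exp(-x), 0, 3*x*cos(x*z) + 4*z)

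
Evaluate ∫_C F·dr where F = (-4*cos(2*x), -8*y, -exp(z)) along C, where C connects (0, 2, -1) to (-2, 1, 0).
2*sin(4) + exp(-1) + 11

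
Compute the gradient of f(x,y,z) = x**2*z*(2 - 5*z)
(2*x*z*(2 - 5*z), 0, x**2*(2 - 10*z))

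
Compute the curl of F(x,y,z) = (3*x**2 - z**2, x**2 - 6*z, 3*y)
(9, -2*z, 2*x)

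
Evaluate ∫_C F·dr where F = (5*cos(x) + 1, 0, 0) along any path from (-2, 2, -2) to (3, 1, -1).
5*sin(3) + 5*sin(2) + 5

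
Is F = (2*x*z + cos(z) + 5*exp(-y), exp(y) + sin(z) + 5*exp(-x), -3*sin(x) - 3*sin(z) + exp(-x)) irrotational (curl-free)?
No, ∇×F = (-cos(z), 2*x - sin(z) + 3*cos(x) + exp(-x), 5*exp(-y) - 5*exp(-x))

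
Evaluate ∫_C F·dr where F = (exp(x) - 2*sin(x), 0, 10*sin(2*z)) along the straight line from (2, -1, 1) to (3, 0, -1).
-exp(2) + 2*cos(3) - 2*cos(2) + exp(3)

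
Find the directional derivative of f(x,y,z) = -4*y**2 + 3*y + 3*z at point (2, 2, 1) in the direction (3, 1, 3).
-4*sqrt(19)/19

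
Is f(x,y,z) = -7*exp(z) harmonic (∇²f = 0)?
No, ∇²f = -7*exp(z)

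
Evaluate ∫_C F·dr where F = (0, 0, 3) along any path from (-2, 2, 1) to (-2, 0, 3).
6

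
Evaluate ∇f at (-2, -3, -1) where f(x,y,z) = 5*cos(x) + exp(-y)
(5*sin(2), -exp(3), 0)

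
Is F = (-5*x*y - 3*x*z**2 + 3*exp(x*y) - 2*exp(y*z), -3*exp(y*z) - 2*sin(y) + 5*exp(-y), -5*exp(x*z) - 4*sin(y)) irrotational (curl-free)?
No, ∇×F = (3*y*exp(y*z) - 4*cos(y), -6*x*z - 2*y*exp(y*z) + 5*z*exp(x*z), -3*x*exp(x*y) + 5*x + 2*z*exp(y*z))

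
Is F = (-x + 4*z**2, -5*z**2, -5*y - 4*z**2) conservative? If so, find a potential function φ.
No, ∇×F = (10*z - 5, 8*z, 0) ≠ 0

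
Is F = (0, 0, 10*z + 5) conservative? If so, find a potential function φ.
Yes, F is conservative. φ = 5*z*(z + 1)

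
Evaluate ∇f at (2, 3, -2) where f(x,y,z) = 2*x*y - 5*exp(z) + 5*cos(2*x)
(6 - 10*sin(4), 4, -5*exp(-2))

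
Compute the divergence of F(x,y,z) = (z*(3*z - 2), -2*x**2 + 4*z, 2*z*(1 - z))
2 - 4*z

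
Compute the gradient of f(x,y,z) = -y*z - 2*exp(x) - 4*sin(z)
(-2*exp(x), -z, -y - 4*cos(z))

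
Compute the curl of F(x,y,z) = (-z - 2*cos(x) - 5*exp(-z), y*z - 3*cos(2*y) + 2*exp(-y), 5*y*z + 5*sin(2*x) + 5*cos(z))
(-y + 5*z, 20*sin(x)**2 - 11 + 5*exp(-z), 0)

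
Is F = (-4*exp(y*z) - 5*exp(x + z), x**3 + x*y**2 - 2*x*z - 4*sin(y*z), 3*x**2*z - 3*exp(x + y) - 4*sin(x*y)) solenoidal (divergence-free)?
No, ∇·F = 3*x**2 + 2*x*y - 4*z*cos(y*z) - 5*exp(x + z)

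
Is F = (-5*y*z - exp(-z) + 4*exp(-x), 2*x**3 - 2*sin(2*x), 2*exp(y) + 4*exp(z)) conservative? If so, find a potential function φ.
No, ∇×F = (2*exp(y), -5*y + exp(-z), 6*x**2 + 5*z - 4*cos(2*x)) ≠ 0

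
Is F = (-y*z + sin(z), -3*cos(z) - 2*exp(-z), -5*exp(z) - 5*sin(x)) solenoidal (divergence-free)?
No, ∇·F = -5*exp(z)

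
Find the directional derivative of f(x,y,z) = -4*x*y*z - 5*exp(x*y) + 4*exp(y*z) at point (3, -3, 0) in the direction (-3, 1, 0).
-6*sqrt(10)*exp(-9)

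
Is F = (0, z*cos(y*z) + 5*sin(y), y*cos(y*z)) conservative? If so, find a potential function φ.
Yes, F is conservative. φ = sin(y*z) - 5*cos(y)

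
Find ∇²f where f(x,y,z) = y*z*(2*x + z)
2*y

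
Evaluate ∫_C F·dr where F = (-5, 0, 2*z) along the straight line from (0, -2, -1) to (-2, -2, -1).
10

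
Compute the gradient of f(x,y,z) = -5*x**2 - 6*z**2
(-10*x, 0, -12*z)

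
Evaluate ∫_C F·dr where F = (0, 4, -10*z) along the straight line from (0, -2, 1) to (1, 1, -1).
12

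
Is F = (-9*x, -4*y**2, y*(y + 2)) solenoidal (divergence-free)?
No, ∇·F = -8*y - 9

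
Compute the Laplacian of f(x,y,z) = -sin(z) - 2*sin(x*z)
2*x**2*sin(x*z) + 2*z**2*sin(x*z) + sin(z)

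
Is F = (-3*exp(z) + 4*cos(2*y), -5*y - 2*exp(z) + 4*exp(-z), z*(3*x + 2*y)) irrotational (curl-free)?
No, ∇×F = (2*z + 2*exp(z) + 4*exp(-z), -3*z - 3*exp(z), 8*sin(2*y))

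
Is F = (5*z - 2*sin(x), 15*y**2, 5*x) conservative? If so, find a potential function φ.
Yes, F is conservative. φ = 5*x*z + 5*y**3 + 2*cos(x)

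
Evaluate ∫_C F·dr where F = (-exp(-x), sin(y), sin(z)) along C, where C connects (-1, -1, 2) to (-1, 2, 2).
-cos(2) + cos(1)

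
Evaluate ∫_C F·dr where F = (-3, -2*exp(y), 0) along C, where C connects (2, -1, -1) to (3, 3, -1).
-2*exp(3) - 3 + 2*exp(-1)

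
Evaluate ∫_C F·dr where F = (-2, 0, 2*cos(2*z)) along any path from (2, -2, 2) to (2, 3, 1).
-sin(4) + sin(2)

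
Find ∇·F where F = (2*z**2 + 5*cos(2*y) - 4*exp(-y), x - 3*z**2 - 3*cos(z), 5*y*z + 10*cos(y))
5*y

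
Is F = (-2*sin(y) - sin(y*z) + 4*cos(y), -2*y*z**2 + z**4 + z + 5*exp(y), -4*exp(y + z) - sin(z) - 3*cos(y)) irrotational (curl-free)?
No, ∇×F = (4*y*z - 4*z**3 - 4*exp(y + z) + 3*sin(y) - 1, -y*cos(y*z), z*cos(y*z) + 4*sin(y) + 2*cos(y))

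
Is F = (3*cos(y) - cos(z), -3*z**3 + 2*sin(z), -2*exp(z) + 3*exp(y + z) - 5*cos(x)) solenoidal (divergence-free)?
No, ∇·F = (3*exp(y) - 2)*exp(z)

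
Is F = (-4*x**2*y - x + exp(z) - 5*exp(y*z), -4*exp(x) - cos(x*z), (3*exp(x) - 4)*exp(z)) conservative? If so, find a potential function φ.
No, ∇×F = (-x*sin(x*z), -5*y*exp(y*z) + exp(z) - 3*exp(x + z), 4*x**2 + 5*z*exp(y*z) + z*sin(x*z) - 4*exp(x)) ≠ 0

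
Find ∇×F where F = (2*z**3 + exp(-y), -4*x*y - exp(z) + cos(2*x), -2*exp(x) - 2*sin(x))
(exp(z), 6*z**2 + 2*exp(x) + 2*cos(x), -4*y - 2*sin(2*x) + exp(-y))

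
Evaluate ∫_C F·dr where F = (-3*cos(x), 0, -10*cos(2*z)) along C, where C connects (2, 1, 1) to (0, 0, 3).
-5*sin(6) + 8*sin(2)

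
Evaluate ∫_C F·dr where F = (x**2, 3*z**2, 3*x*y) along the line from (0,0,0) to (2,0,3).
8/3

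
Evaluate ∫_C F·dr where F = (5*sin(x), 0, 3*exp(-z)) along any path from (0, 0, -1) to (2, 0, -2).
-3*exp(2) - 5*cos(2) + 5 + 3*E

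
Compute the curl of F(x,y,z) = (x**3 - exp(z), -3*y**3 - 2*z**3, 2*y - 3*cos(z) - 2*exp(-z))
(6*z**2 + 2, -exp(z), 0)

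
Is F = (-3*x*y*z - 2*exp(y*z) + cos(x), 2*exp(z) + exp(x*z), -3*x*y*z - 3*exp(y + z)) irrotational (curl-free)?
No, ∇×F = (-3*x*z - x*exp(x*z) - 2*exp(z) - 3*exp(y + z), y*(-3*x + 3*z - 2*exp(y*z)), z*(3*x + exp(x*z) + 2*exp(y*z)))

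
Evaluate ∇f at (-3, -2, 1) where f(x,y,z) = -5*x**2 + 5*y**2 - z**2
(30, -20, -2)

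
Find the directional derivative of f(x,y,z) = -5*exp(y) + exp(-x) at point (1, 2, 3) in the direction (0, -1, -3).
sqrt(10)*exp(2)/2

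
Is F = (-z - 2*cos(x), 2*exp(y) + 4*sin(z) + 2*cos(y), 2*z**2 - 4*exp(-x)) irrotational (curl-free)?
No, ∇×F = (-4*cos(z), -1 - 4*exp(-x), 0)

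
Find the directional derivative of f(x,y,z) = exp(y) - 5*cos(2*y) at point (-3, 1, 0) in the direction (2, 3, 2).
3*sqrt(17)*(E + 10*sin(2))/17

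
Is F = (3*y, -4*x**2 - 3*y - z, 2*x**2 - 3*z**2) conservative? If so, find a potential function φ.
No, ∇×F = (1, -4*x, -8*x - 3) ≠ 0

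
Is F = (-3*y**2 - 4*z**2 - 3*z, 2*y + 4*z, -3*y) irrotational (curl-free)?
No, ∇×F = (-7, -8*z - 3, 6*y)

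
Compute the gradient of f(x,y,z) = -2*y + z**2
(0, -2, 2*z)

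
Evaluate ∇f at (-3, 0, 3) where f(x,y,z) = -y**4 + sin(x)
(cos(3), 0, 0)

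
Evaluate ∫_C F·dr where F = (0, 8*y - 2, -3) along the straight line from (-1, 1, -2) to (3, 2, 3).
-5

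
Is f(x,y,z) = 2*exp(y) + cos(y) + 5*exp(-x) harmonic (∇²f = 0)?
No, ∇²f = 2*exp(y) - cos(y) + 5*exp(-x)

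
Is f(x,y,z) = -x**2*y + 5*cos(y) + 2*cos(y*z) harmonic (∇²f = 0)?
No, ∇²f = -2*y**2*cos(y*z) - 2*y - 2*z**2*cos(y*z) - 5*cos(y)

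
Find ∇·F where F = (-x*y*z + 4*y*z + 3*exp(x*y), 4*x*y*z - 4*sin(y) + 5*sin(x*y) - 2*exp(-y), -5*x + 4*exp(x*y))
4*x*z + 5*x*cos(x*y) - y*z + 3*y*exp(x*y) - 4*cos(y) + 2*exp(-y)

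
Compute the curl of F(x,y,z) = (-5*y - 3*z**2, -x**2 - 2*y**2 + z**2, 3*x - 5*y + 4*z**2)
(-2*z - 5, -6*z - 3, 5 - 2*x)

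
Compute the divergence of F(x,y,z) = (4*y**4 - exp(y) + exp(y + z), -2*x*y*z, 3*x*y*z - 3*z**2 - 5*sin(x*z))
3*x*y - 2*x*z - 5*x*cos(x*z) - 6*z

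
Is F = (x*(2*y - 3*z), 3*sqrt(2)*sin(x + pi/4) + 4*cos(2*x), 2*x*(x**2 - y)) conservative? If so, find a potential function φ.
No, ∇×F = (-2*x, -6*x**2 - 3*x + 2*y, -2*x - 8*sin(2*x) + 3*sqrt(2)*cos(x + pi/4)) ≠ 0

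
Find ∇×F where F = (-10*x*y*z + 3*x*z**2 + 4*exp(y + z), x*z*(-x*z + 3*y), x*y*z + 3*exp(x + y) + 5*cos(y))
(2*x**2*z - 3*x*y + x*z + 3*exp(x + y) - 5*sin(y), -10*x*y + 6*x*z - y*z - 3*exp(x + y) + 4*exp(y + z), -x*z**2 + 10*x*z - z*(x*z - 3*y) - 4*exp(y + z))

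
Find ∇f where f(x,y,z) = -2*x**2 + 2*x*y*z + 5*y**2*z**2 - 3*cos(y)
(-4*x + 2*y*z, 2*x*z + 10*y*z**2 + 3*sin(y), 2*y*(x + 5*y*z))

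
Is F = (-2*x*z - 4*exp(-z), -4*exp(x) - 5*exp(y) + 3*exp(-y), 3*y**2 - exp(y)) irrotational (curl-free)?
No, ∇×F = (6*y - exp(y), -2*x + 4*exp(-z), -4*exp(x))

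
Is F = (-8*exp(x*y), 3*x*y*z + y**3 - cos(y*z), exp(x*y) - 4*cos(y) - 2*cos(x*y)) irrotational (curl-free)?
No, ∇×F = (-3*x*y + x*exp(x*y) + 2*x*sin(x*y) - y*sin(y*z) + 4*sin(y), -y*(exp(x*y) + 2*sin(x*y)), 8*x*exp(x*y) + 3*y*z)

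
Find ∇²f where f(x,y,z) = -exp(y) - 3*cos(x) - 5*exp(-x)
-exp(y) + 3*cos(x) - 5*exp(-x)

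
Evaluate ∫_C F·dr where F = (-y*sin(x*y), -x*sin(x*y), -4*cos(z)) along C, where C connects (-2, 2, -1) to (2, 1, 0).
-4*sin(1) + cos(2) - cos(4)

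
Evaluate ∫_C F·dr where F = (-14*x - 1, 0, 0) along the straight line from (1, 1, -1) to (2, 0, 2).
-22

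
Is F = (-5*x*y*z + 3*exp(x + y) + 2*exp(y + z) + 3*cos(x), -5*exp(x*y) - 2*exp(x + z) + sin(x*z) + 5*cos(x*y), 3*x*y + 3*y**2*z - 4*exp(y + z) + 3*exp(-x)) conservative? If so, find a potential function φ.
No, ∇×F = (-x*cos(x*z) + 3*x + 6*y*z + 2*exp(x + z) - 4*exp(y + z), -5*x*y - 3*y + 2*exp(y + z) + 3*exp(-x), 5*x*z - 5*y*exp(x*y) - 5*y*sin(x*y) + z*cos(x*z) - 3*exp(x + y) - 2*exp(x + z) - 2*exp(y + z)) ≠ 0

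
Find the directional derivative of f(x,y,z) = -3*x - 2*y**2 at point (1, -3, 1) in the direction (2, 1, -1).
sqrt(6)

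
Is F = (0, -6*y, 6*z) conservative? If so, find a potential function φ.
Yes, F is conservative. φ = -3*y**2 + 3*z**2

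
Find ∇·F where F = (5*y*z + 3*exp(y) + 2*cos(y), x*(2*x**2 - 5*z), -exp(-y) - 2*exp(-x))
0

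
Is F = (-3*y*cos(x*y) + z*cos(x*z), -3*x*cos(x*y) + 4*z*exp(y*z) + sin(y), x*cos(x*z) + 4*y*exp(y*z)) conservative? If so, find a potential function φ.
Yes, F is conservative. φ = 4*exp(y*z) - 3*sin(x*y) + sin(x*z) - cos(y)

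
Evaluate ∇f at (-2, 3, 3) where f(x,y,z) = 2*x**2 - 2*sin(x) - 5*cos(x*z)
(-8 - 2*cos(2) - 15*sin(6), 0, 10*sin(6))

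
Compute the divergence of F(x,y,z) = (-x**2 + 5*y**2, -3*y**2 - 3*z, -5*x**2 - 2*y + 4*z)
-2*x - 6*y + 4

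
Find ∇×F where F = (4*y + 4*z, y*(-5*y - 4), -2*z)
(0, 4, -4)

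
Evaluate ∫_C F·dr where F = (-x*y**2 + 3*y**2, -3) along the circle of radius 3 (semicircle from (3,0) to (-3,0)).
-108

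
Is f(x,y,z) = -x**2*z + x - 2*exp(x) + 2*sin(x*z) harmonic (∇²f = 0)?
No, ∇²f = -2*x**2*sin(x*z) - 2*z**2*sin(x*z) - 2*z - 2*exp(x)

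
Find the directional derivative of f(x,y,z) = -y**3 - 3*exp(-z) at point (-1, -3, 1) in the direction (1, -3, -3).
9*sqrt(19)*(-1 + 9*E)*exp(-1)/19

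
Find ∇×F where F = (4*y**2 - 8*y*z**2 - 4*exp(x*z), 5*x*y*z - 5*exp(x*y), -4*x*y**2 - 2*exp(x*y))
(x*(-13*y - 2*exp(x*y)), -4*x*exp(x*z) + 4*y**2 - 16*y*z + 2*y*exp(x*y), 5*y*z - 5*y*exp(x*y) - 8*y + 8*z**2)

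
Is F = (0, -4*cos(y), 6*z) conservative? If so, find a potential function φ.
Yes, F is conservative. φ = 3*z**2 - 4*sin(y)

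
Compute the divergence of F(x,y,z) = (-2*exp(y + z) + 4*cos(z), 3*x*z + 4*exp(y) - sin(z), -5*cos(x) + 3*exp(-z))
4*exp(y) - 3*exp(-z)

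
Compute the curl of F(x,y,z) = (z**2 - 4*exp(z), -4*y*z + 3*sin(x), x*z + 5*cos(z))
(4*y, z - 4*exp(z), 3*cos(x))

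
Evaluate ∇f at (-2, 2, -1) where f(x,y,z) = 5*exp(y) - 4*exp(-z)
(0, 5*exp(2), 4*E)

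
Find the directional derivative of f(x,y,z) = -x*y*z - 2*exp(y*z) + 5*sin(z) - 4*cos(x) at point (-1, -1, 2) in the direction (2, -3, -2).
2*sqrt(17)*(-4*exp(2)*sin(1) + 4 - 5*exp(2)*cos(2))*exp(-2)/17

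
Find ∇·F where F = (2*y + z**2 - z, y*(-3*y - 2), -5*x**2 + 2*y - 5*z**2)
-6*y - 10*z - 2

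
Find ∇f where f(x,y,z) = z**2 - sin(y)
(0, -cos(y), 2*z)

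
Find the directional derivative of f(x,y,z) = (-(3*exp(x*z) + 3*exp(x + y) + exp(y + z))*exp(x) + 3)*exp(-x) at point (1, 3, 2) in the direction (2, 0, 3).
3*sqrt(13)*(-exp(6) - 2*exp(5) - 7*exp(3) - 2)*exp(-1)/13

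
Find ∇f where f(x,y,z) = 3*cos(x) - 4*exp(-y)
(-3*sin(x), 4*exp(-y), 0)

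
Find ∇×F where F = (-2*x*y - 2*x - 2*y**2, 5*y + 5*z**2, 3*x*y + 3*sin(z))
(3*x - 10*z, -3*y, 2*x + 4*y)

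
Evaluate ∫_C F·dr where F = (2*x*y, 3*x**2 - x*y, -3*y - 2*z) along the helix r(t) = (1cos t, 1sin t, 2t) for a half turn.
-4*pi**2 - 38/3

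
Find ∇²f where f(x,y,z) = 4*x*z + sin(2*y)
-4*sin(2*y)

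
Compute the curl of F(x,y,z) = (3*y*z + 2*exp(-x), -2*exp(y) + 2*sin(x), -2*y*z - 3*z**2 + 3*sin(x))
(-2*z, 3*y - 3*cos(x), -3*z + 2*cos(x))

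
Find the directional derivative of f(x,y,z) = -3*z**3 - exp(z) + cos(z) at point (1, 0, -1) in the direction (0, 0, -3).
-sin(1) + exp(-1) + 9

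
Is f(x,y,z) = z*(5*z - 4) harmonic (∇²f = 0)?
No, ∇²f = 10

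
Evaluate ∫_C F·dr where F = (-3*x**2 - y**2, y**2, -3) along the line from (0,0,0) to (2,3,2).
-11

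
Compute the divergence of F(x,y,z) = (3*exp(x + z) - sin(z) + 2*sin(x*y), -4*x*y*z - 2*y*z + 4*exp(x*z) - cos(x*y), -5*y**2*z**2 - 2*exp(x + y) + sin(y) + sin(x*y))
-4*x*z + x*sin(x*y) - 10*y**2*z + 2*y*cos(x*y) - 2*z + 3*exp(x + z)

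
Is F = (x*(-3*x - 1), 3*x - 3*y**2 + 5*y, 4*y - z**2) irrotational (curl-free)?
No, ∇×F = (4, 0, 3)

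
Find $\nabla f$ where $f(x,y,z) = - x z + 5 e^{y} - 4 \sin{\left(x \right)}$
(-z - 4*cos(x), 5*exp(y), -x)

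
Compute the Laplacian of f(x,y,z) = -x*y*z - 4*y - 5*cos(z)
5*cos(z)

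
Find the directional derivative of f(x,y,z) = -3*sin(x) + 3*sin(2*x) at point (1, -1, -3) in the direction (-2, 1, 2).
2*cos(1) - 4*cos(2)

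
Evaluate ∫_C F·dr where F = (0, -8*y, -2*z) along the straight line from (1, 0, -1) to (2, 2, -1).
-16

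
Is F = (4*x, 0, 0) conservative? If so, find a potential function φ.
Yes, F is conservative. φ = 2*x**2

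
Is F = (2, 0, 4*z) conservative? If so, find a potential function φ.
Yes, F is conservative. φ = 2*x + 2*z**2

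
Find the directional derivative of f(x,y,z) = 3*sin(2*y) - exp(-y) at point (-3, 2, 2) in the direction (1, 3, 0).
3*sqrt(10)*(6*exp(2)*cos(4) + 1)*exp(-2)/10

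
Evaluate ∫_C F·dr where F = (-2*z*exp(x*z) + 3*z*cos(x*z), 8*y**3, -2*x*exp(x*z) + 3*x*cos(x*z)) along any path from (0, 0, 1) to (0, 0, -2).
0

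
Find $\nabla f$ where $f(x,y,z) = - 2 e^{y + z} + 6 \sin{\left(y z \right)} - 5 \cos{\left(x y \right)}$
(5*y*sin(x*y), 5*x*sin(x*y) + 6*z*cos(y*z) - 2*exp(y + z), 6*y*cos(y*z) - 2*exp(y + z))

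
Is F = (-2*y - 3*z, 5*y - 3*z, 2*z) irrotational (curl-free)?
No, ∇×F = (3, -3, 2)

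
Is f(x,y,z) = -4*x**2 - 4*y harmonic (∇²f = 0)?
No, ∇²f = -8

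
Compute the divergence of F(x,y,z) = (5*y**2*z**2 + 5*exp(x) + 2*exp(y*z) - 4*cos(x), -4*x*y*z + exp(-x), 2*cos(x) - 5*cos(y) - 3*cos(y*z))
-4*x*z + 3*y*sin(y*z) + 5*exp(x) + 4*sin(x)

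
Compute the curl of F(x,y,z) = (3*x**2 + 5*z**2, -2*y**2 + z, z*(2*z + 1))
(-1, 10*z, 0)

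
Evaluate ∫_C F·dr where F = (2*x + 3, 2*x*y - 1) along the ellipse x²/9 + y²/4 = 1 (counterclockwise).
0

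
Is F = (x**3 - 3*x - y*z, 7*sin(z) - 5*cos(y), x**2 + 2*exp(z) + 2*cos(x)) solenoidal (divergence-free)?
No, ∇·F = 3*x**2 + 2*exp(z) + 5*sin(y) - 3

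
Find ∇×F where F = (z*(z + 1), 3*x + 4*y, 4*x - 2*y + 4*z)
(-2, 2*z - 3, 3)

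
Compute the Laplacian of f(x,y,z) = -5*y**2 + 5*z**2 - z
0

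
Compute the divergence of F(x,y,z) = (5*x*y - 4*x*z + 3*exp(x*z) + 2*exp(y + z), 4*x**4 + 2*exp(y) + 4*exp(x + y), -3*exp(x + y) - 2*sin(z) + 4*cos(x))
5*y + 3*z*exp(x*z) - 4*z + 2*exp(y) + 4*exp(x + y) - 2*cos(z)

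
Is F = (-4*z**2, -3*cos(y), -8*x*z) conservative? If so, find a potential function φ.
Yes, F is conservative. φ = -4*x*z**2 - 3*sin(y)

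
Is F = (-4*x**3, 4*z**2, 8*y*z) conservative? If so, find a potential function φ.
Yes, F is conservative. φ = -x**4 + 4*y*z**2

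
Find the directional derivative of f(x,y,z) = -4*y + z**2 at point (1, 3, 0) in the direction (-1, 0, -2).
0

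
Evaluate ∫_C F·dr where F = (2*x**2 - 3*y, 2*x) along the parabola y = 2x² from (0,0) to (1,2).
4/3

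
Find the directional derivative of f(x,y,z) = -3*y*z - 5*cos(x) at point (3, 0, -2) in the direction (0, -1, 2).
-6*sqrt(5)/5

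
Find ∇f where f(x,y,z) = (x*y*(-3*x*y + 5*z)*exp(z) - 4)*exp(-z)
(y*(-6*x*y + 5*z), x*(-6*x*y + 5*z), 5*x*y + 4*exp(-z))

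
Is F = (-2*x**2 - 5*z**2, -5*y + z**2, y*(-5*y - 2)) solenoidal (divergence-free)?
No, ∇·F = -4*x - 5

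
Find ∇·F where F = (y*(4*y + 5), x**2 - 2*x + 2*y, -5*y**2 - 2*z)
0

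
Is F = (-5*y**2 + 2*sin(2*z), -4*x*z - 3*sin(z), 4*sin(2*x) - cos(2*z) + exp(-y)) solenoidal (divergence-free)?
No, ∇·F = 2*sin(2*z)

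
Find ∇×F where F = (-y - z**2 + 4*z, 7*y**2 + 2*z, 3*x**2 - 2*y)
(-4, -6*x - 2*z + 4, 1)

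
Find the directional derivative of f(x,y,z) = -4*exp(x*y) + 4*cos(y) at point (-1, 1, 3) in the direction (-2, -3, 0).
4*sqrt(13)*(-1 + 3*E*sin(1))*exp(-1)/13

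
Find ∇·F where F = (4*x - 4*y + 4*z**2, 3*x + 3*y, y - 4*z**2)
7 - 8*z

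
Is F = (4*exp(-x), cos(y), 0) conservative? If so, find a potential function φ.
Yes, F is conservative. φ = sin(y) - 4*exp(-x)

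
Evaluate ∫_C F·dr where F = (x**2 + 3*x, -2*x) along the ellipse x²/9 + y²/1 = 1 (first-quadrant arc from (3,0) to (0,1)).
-45/2 - 3*pi/2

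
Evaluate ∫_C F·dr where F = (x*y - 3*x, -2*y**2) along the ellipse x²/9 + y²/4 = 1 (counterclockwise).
0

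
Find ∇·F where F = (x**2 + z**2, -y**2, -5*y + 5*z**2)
2*x - 2*y + 10*z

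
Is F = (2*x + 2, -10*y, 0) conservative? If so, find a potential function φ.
Yes, F is conservative. φ = x**2 + 2*x - 5*y**2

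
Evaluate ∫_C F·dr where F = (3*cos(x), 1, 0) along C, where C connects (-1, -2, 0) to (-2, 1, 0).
-3*sin(2) + 3*sin(1) + 3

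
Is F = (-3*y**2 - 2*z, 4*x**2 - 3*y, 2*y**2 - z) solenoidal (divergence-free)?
No, ∇·F = -4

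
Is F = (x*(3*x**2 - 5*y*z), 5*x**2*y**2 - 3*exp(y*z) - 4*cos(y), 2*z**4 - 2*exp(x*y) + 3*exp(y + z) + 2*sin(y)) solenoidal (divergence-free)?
No, ∇·F = 10*x**2*y + 9*x**2 - 5*y*z + 8*z**3 - 3*z*exp(y*z) + 3*exp(y + z) + 4*sin(y)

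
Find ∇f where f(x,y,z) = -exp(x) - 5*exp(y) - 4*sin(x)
(-exp(x) - 4*cos(x), -5*exp(y), 0)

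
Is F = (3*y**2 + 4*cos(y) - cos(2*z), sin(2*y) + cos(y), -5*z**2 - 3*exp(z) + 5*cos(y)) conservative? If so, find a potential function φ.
No, ∇×F = (-5*sin(y), 2*sin(2*z), -6*y + 4*sin(y)) ≠ 0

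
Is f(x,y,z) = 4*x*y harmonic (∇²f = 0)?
Yes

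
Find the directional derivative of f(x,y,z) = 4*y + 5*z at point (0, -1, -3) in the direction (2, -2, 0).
-2*sqrt(2)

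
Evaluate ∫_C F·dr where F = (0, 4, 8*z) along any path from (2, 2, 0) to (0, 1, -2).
12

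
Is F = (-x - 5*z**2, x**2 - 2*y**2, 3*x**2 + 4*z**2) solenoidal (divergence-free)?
No, ∇·F = -4*y + 8*z - 1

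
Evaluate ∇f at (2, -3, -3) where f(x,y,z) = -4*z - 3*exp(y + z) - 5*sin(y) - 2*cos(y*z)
(0, -6*sin(9) - 3*exp(-6) - 5*cos(3), -4 - 6*sin(9) - 3*exp(-6))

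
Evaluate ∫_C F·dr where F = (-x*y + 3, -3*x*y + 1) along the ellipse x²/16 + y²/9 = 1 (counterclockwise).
0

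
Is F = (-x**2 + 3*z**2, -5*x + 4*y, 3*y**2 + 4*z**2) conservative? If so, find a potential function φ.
No, ∇×F = (6*y, 6*z, -5) ≠ 0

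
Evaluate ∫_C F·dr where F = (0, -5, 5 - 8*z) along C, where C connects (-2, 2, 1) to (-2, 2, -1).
-10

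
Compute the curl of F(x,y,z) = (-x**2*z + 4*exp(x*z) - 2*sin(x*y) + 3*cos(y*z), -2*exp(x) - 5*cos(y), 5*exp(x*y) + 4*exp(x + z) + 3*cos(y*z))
(5*x*exp(x*y) - 3*z*sin(y*z), -x**2 + 4*x*exp(x*z) - 5*y*exp(x*y) - 3*y*sin(y*z) - 4*exp(x + z), 2*x*cos(x*y) + 3*z*sin(y*z) - 2*exp(x))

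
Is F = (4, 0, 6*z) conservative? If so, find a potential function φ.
Yes, F is conservative. φ = 4*x + 3*z**2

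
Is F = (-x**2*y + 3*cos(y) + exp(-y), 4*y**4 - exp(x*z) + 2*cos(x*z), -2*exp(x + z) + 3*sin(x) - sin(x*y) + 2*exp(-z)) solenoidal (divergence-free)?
No, ∇·F = 2*((-x*y + 8*y**3 - exp(x + z))*exp(z) - 1)*exp(-z)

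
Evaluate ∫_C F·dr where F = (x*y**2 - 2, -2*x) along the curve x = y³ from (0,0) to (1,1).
-17/8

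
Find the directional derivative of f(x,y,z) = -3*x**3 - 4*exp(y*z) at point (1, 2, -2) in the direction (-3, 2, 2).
27*sqrt(17)/17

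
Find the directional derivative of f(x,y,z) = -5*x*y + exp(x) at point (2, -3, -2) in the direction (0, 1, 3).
-sqrt(10)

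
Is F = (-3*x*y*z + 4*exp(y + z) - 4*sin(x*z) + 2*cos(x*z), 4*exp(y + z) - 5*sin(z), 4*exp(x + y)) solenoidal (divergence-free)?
No, ∇·F = -3*y*z - 2*z*sin(x*z) - 4*z*cos(x*z) + 4*exp(y + z)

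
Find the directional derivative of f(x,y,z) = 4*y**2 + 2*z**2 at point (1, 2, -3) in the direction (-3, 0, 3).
-6*sqrt(2)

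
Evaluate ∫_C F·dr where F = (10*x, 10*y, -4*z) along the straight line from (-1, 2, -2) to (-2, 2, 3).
5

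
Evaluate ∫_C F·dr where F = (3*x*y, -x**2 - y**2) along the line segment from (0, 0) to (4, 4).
64/3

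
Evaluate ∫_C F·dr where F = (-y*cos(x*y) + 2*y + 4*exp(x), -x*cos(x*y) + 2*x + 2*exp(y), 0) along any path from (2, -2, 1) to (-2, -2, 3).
-8*sinh(2) - 2*sin(4) + 16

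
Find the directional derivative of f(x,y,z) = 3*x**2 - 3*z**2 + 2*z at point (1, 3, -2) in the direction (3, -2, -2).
-10*sqrt(17)/17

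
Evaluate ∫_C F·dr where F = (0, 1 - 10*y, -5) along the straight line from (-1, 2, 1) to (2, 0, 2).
13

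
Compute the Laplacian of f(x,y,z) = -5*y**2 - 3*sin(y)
3*sin(y) - 10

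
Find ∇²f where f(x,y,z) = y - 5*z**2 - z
-10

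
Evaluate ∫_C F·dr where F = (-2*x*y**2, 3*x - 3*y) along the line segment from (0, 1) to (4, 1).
-16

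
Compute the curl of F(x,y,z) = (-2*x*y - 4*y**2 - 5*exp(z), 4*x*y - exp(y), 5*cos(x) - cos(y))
(sin(y), -5*exp(z) + 5*sin(x), 2*x + 12*y)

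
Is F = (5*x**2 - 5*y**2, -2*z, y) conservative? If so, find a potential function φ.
No, ∇×F = (3, 0, 10*y) ≠ 0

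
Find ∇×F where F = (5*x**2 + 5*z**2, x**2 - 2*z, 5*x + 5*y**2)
(10*y + 2, 10*z - 5, 2*x)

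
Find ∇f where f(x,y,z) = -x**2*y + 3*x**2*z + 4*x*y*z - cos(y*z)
(-2*x*y + 6*x*z + 4*y*z, -x**2 + 4*x*z + z*sin(y*z), 3*x**2 + 4*x*y + y*sin(y*z))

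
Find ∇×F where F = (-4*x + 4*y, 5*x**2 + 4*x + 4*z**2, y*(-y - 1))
(-2*y - 8*z - 1, 0, 10*x)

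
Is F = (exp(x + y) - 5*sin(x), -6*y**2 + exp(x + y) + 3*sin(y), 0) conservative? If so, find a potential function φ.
Yes, F is conservative. φ = -2*y**3 + exp(x + y) + 5*cos(x) - 3*cos(y)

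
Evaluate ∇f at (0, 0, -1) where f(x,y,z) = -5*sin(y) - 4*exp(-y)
(0, -1, 0)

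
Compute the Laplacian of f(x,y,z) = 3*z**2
6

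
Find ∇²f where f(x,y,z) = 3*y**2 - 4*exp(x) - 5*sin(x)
-4*exp(x) + 5*sin(x) + 6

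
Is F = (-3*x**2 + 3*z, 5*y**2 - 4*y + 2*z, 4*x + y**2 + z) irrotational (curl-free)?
No, ∇×F = (2*y - 2, -1, 0)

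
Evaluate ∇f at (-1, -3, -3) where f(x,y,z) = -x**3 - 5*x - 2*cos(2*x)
(-8 - 4*sin(2), 0, 0)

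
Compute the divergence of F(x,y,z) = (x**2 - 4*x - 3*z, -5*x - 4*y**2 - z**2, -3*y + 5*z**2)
2*x - 8*y + 10*z - 4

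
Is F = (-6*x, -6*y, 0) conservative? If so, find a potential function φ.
Yes, F is conservative. φ = -3*x**2 - 3*y**2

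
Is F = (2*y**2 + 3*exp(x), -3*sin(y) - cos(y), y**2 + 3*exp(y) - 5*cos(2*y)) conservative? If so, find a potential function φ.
No, ∇×F = (2*y + 3*exp(y) + 10*sin(2*y), 0, -4*y) ≠ 0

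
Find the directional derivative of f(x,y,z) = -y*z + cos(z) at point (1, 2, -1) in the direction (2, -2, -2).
sqrt(3)*(1 - sin(1))/3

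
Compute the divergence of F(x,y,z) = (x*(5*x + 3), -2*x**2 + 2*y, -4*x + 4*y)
10*x + 5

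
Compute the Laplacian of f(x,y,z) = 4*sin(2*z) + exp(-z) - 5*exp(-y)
-16*sin(2*z) + exp(-z) - 5*exp(-y)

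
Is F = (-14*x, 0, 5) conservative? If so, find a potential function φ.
Yes, F is conservative. φ = -7*x**2 + 5*z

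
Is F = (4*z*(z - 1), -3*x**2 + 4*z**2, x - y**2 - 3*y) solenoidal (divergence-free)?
Yes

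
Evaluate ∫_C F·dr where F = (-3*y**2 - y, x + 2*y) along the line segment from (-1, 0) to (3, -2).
-10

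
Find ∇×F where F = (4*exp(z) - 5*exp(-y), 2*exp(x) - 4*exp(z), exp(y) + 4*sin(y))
(exp(y) + 4*exp(z) + 4*cos(y), 4*exp(z), 2*exp(x) - 5*exp(-y))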